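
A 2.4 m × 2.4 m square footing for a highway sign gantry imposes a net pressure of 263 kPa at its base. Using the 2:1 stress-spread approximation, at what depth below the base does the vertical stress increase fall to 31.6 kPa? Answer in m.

z ≈ 4.52 m

2:1 spreading — at depth z the loaded area has grown by z in each plan dimension:
qB²/(B+z)² = Δσ_z ⇒ z = B(√(q/Δσ_z) − 1) = 2.4×(√(263/31.6) − 1) = 4.524 m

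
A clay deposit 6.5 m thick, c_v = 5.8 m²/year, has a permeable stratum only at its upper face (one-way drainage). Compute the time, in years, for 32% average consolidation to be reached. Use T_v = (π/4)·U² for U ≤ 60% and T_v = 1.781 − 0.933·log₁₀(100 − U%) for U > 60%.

t ≈ 0.586 years

Drainage path length: H_d = H = 6.5 m (single drainage).
U ≤ 60%: T_v = (π/4)·U² = (π/4)×0.32² = 0.080425.
t = T_v·H_d²/c_v = 0.080425×6.5²/5.8 = 0.5859 years.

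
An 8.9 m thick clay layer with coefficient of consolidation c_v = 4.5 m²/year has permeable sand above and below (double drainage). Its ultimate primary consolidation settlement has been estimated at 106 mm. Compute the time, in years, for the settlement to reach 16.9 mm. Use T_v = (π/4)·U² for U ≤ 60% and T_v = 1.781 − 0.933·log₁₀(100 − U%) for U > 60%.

t ≈ 0.0879 years

Drainage path length: H_d = H/2 = 4.45 m (double drainage).
U = S(t)/S_ult = 16.9/106 = 0.1594.
U ≤ 60%: T_v = (π/4)·U² = (π/4)×0.15943² = 0.019964.
t = T_v·H_d²/c_v = 0.019964×4.45²/4.5 = 0.08785 years.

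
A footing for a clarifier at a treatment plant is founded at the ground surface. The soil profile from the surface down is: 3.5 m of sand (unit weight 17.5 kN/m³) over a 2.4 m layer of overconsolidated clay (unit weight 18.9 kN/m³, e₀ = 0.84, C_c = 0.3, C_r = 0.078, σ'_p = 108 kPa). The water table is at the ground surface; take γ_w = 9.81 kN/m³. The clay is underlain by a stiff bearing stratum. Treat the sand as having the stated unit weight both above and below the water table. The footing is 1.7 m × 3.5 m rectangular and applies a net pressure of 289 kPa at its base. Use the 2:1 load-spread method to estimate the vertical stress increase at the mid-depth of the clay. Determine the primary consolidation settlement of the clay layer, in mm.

Mid-depth of clay below the ground surface: z = 3.5 + 2.4/2 = 4.7 m.
Total vertical stress at mid-clay: σ_v = 17.5×3.5 + 18.9×1.2 = 83.93 kPa.
Pore pressure: u = 9.81×(4.7 − 0) = 46.107 kPa.
Initial effective stress: σ'_0 = σ_v − u = 83.93 − 46.107 = 37.823 kPa.
Stress increase at mid-clay by the 2:1 spreading method:
Δσ = qBL/((B+z)(L+z)) = 289×1.7×3.5/((1.7+4.7)(3.5+4.7)) = 32.766 kPa
Final effective stress: σ'_f = 37.823 + 32.766 = 70.589 kPa.
σ'_f = 70.589 ≤ σ'_p = 108 kPa, so the clay remains overconsolidated and only the recompression index applies:
S_c = C_r·H/(1+e₀)·log₁₀(σ'_f/σ'_0) = 0.078×2.4/1.84×log₁₀(70.589/37.823)
    = 0.10174 × 0.27098 = 0.02757 m

S_c ≈ 27.6 mm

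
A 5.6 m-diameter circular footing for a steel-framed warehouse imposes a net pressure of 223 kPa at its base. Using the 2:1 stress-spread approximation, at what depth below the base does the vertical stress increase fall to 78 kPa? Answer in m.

2:1 spreading — at depth z the loaded area has grown by z in each plan dimension:
qD²/(D+z)² = Δσ_z ⇒ z = D(√(q/Δσ_z) − 1) = 5.6×(√(223/78) − 1) = 3.869 m

z ≈ 3.87 m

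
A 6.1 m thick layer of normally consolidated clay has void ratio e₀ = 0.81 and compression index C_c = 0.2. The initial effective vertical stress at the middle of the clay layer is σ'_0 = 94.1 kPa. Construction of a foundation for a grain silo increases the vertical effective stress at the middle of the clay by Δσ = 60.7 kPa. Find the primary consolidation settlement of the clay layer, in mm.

Final effective stress: σ'_f = σ'_0 + Δσ = 94.1 + 60.7 = 154.8 kPa.
Normally consolidated clay, so the full stress increment lies on the virgin compression line:
S_c = C_c·H/(1+e₀)·log₁₀(σ'_f/σ'_0) = 0.2×6.1/(1+0.81)×log₁₀(154.8/94.1)
    = 0.67403 × 0.21618 = 0.1457 m

S_c ≈ 146 mm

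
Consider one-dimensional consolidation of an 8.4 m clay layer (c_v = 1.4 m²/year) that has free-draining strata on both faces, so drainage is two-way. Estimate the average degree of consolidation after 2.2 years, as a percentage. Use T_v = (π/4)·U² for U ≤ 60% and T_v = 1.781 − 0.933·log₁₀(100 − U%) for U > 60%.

Drainage path length: H_d = H/2 = 4.2 m (double drainage).
T_v = c_v·t/H_d² = 1.4×2.2/4.2² = 0.1746.
T_v = 0.1746 corresponds to the U ≤ 60% branch:
U = √(4T_v/π) = 0.4715

U ≈ 47.1 %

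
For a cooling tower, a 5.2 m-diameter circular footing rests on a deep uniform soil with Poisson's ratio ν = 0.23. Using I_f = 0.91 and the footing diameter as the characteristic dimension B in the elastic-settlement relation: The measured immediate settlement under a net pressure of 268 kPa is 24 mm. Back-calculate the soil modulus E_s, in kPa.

S_e = q·B·(1−ν²)/E_s · I_f  ⇒  E_s = q·B·(1−ν²)·I_f / S_e.
E_s = 268 × 5.2 × 0.9471 × 0.91 / 0.024 = 50050 kPa

E_s ≈ 50000 kPa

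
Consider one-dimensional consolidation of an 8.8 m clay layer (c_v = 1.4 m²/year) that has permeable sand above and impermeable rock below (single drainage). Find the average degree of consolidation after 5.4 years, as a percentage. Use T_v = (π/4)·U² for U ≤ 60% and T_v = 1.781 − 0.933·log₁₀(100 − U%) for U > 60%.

Drainage path length: H_d = H = 8.8 m (single drainage).
T_v = c_v·t/H_d² = 1.4×5.4/8.8² = 0.097624.
T_v = 0.097624 corresponds to the U ≤ 60% branch:
U = √(4T_v/π) = 0.3526

U ≈ 35.3 %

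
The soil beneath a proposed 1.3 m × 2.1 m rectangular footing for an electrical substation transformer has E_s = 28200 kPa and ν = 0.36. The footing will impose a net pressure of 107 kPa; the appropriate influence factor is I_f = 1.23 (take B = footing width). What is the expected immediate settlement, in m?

Immediate (elastic) settlement: S_e = q·B·(1−ν²)/E_s · I_f.
S_e = 107 × 1.3 × (1 − 0.36²) / 28200 × 1.23
    = 107 × 1.3 × 0.8704 / 28200 × 1.23
    = 0.005281 m

S_e ≈ 0.00528 m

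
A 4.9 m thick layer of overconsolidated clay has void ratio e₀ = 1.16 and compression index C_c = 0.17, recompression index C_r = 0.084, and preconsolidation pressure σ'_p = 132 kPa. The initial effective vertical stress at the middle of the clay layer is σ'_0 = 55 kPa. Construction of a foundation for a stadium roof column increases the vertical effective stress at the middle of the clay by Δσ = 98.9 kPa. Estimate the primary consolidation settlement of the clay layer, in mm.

S_c ≈ 98.2 mm

Final effective stress: σ'_f = 55 + 98.9 = 153.9 kPa.
σ'_f = 153.9 > σ'_p = 132 kPa, so the stress path crosses the preconsolidation pressure — recompression up to σ'_p, then virgin compression beyond:
S_c = H/(1+e₀)·[C_r·log₁₀(σ'_p/σ'_0) + C_c·log₁₀(σ'_f/σ'_p)]
    = 4.9/2.16 × [0.084×log₁₀(132/55) + 0.17×log₁₀(153.9/132)]
    = 2.2685 × [0.031938 + 0.011333] = 0.09816 m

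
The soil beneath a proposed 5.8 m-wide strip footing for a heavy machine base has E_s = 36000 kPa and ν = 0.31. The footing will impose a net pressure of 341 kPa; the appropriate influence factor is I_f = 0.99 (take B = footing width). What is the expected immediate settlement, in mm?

S_e ≈ 49.2 mm

Immediate (elastic) settlement: S_e = q·B·(1−ν²)/E_s · I_f.
S_e = 341 × 5.8 × (1 − 0.31²) / 36000 × 0.99
    = 341 × 5.8 × 0.9039 / 36000 × 0.99
    = 0.04916 m = 49.16 mm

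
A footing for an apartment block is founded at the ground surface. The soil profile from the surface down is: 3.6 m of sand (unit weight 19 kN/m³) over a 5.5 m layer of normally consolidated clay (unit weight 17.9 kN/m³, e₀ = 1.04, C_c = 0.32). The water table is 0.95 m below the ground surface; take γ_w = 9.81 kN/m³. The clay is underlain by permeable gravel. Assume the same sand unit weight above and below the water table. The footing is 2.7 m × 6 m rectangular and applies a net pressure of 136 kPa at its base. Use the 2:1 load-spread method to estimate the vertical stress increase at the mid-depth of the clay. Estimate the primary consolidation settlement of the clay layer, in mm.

S_c ≈ 99.7 mm

Mid-depth of clay below the ground surface: z = 3.6 + 5.5/2 = 6.35 m.
Total vertical stress at mid-clay: σ_v = 19×3.6 + 17.9×2.75 = 117.62 kPa.
Pore pressure: u = 9.81×(6.35 − 0.95) = 52.974 kPa.
Initial effective stress: σ'_0 = σ_v − u = 117.62 − 52.974 = 64.646 kPa.
Stress increase at mid-clay by the 2:1 spreading method:
Δσ = qBL/((B+z)(L+z)) = 136×2.7×6/((2.7+6.35)(6+6.35)) = 19.712 kPa
Final effective stress: σ'_f = σ'_0 + Δσ = 64.646 + 19.712 = 84.358 kPa.
Normally consolidated clay, so the full stress increment lies on the virgin compression line:
S_c = C_c·H/(1+e₀)·log₁₀(σ'_f/σ'_0) = 0.32×5.5/(1+1.04)×log₁₀(84.358/64.646)
    = 0.86275 × 0.11558 = 0.09972 m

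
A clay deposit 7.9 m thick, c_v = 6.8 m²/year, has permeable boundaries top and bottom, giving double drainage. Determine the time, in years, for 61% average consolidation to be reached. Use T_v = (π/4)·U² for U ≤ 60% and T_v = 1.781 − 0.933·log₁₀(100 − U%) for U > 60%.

Drainage path length: H_d = H/2 = 3.95 m (double drainage).
U > 60%: T_v = 1.781 − 0.933·log₁₀(100 − 61) = 0.29654.
t = T_v·H_d²/c_v = 0.29654×3.95²/6.8 = 0.6804 years.

t ≈ 0.68 years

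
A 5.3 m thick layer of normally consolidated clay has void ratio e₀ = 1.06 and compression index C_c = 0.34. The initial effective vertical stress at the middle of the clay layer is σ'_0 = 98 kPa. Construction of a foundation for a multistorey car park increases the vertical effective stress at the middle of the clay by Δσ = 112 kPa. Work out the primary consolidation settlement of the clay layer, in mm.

Final effective stress: σ'_f = σ'_0 + Δσ = 98 + 112 = 210 kPa.
Normally consolidated clay, so the full stress increment lies on the virgin compression line:
S_c = C_c·H/(1+e₀)·log₁₀(σ'_f/σ'_0) = 0.34×5.3/(1+1.06)×log₁₀(210/98)
    = 0.87476 × 0.33099 = 0.2895 m

S_c ≈ 290 mm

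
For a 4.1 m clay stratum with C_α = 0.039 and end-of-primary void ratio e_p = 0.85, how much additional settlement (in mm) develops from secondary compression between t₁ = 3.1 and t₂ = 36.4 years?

S_s ≈ 92.5 mm

Secondary compression: S_s = C_α·H/(1+e_p)·log₁₀(t₂/t₁)
S_s = 0.039×4.1/(1+0.85)×log₁₀(36.4/3.1)
    = 0.08643 × 1.07 = 0.09246 m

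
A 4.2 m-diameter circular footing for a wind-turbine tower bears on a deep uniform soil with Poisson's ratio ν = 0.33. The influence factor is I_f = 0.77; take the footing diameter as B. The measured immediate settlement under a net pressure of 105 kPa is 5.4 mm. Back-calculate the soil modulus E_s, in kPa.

S_e = q·B·(1−ν²)/E_s · I_f  ⇒  E_s = q·B·(1−ν²)·I_f / S_e.
E_s = 105 × 4.2 × 0.8911 × 0.77 / 0.0054 = 56040 kPa

E_s ≈ 56000 kPa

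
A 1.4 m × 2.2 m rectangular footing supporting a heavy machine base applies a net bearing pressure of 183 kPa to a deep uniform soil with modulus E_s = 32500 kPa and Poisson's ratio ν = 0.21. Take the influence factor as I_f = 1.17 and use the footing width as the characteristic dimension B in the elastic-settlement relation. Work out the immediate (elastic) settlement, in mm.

S_e ≈ 8.82 mm

Immediate (elastic) settlement: S_e = q·B·(1−ν²)/E_s · I_f.
S_e = 183 × 1.4 × (1 − 0.21²) / 32500 × 1.17
    = 183 × 1.4 × 0.9559 / 32500 × 1.17
    = 0.008816 m = 8.816 mm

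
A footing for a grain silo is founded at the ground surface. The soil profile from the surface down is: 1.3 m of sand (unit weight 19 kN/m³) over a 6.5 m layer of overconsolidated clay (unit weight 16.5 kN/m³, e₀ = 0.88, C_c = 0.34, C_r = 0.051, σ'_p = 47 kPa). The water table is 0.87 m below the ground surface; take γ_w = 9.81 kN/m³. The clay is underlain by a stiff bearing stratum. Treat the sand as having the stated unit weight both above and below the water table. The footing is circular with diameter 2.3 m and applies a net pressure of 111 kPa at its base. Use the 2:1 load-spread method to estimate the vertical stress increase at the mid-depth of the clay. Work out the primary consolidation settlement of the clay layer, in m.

S_c ≈ 0.086 m

Mid-depth of clay below the ground surface: z = 1.3 + 6.5/2 = 4.55 m.
Total vertical stress at mid-clay: σ_v = 19×1.3 + 16.5×3.25 = 78.325 kPa.
Pore pressure: u = 9.81×(4.55 − 0.87) = 36.101 kPa.
Initial effective stress: σ'_0 = σ_v − u = 78.325 − 36.101 = 42.224 kPa.
Stress increase at mid-clay by the 2:1 spreading method:
Δσ ≈ qD²/(D+z)² = 111×2.3²/(2.3+4.55)² = 12.514 kPa
Final effective stress: σ'_f = 42.224 + 12.514 = 54.738 kPa.
σ'_f = 54.738 > σ'_p = 47 kPa, so the stress path crosses the preconsolidation pressure — recompression up to σ'_p, then virgin compression beyond:
S_c = H/(1+e₀)·[C_r·log₁₀(σ'_p/σ'_0) + C_c·log₁₀(σ'_f/σ'_p)]
    = 6.5/1.88 × [0.051×log₁₀(47/42.224) + 0.34×log₁₀(54.738/47)]
    = 3.4574 × [0.0023735 + 0.022505] = 0.08601 m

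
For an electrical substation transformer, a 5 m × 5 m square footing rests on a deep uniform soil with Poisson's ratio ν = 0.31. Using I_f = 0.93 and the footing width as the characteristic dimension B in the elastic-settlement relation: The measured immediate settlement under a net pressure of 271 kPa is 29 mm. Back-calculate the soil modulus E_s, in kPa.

S_e = q·B·(1−ν²)/E_s · I_f  ⇒  E_s = q·B·(1−ν²)·I_f / S_e.
E_s = 271 × 5 × 0.9039 × 0.93 / 0.029 = 39280 kPa

E_s ≈ 39300 kPa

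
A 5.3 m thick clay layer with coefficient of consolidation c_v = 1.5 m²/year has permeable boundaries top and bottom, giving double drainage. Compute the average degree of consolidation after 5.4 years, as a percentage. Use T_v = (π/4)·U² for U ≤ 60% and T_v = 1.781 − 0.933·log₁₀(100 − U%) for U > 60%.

U ≈ 95.3 %

Drainage path length: H_d = H/2 = 2.65 m (double drainage).
T_v = c_v·t/H_d² = 1.5×5.4/2.65² = 1.1534.
T_v = 1.1534 corresponds to the U > 60% branch:
U = 1 − 10^((1.781 − T_v)/0.933)/100 = 0.9529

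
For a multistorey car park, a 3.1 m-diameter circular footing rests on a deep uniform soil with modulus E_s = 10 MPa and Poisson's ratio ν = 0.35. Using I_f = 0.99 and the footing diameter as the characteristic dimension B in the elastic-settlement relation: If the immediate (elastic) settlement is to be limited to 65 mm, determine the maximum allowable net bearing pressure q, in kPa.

E_s = 10 MPa = 10000 kPa.
S_e = q·B·(1−ν²)/E_s · I_f  ⇒  q = S_e·E_s / (B·(1−ν²)·I_f).
q = 0.065 × 10000 / (3.1 × 0.8775 × 0.99) = 241.4 kPa

q ≈ 241 kPa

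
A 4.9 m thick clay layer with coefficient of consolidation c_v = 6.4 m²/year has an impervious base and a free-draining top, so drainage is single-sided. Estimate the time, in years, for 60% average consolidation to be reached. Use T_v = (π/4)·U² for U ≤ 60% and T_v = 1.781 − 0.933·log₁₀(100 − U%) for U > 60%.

t ≈ 1.06 years

Drainage path length: H_d = H = 4.9 m (single drainage).
U ≤ 60%: T_v = (π/4)·U² = (π/4)×0.6² = 0.28274.
t = T_v·H_d²/c_v = 0.28274×4.9²/6.4 = 1.061 years.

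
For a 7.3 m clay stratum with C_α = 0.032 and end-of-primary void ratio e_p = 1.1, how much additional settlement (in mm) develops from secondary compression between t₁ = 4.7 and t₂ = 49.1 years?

S_s ≈ 113 mm

Secondary compression: S_s = C_α·H/(1+e_p)·log₁₀(t₂/t₁)
S_s = 0.032×7.3/(1+1.1)×log₁₀(49.1/4.7)
    = 0.1112 × 1.019 = 0.1133 m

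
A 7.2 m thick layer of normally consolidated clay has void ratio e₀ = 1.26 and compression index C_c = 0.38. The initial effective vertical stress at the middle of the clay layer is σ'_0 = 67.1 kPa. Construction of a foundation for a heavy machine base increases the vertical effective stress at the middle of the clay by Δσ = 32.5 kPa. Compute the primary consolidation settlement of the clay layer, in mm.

S_c ≈ 208 mm

Final effective stress: σ'_f = σ'_0 + Δσ = 67.1 + 32.5 = 99.6 kPa.
Normally consolidated clay, so the full stress increment lies on the virgin compression line:
S_c = C_c·H/(1+e₀)·log₁₀(σ'_f/σ'_0) = 0.38×7.2/(1+1.26)×log₁₀(99.6/67.1)
    = 1.2106 × 0.17154 = 0.2077 m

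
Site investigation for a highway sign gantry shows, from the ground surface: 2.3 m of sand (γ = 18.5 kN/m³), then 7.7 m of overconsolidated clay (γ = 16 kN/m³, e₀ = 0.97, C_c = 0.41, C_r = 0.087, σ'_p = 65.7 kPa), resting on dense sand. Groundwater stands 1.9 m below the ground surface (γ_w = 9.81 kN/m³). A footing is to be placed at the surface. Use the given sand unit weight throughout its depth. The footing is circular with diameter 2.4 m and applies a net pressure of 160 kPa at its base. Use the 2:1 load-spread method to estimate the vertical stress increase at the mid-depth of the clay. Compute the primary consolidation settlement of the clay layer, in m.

Mid-depth of clay below the ground surface: z = 2.3 + 7.7/2 = 6.15 m.
Total vertical stress at mid-clay: σ_v = 18.5×2.3 + 16×3.85 = 104.15 kPa.
Pore pressure: u = 9.81×(6.15 − 1.9) = 41.693 kPa.
Initial effective stress: σ'_0 = σ_v − u = 104.15 − 41.693 = 62.457 kPa.
Stress increase at mid-clay by the 2:1 spreading method:
Δσ ≈ qD²/(D+z)² = 160×2.4²/(2.4+6.15)² = 12.607 kPa
Final effective stress: σ'_f = 62.457 + 12.607 = 75.064 kPa.
σ'_f = 75.064 > σ'_p = 65.7 kPa, so the stress path crosses the preconsolidation pressure — recompression up to σ'_p, then virgin compression beyond:
S_c = H/(1+e₀)·[C_r·log₁₀(σ'_p/σ'_0) + C_c·log₁₀(σ'_f/σ'_p)]
    = 7.7/1.97 × [0.087×log₁₀(65.7/62.457) + 0.41×log₁₀(75.064/65.7)]
    = 3.9086 × [0.0019126 + 0.023725] = 0.1002 m

S_c ≈ 0.1 m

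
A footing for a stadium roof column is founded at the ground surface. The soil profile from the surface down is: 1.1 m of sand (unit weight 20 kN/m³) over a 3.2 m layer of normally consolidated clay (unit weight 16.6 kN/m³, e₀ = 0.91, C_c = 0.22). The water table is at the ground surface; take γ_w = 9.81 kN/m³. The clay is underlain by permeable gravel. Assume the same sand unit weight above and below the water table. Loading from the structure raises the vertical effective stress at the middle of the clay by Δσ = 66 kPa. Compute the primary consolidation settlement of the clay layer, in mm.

Mid-depth of clay below the ground surface: z = 1.1 + 3.2/2 = 2.7 m.
Total vertical stress at mid-clay: σ_v = 20×1.1 + 16.6×1.6 = 48.56 kPa.
Pore pressure: u = 9.81×(2.7 − 0) = 26.487 kPa.
Initial effective stress: σ'_0 = σ_v − u = 48.56 − 26.487 = 22.073 kPa.
Final effective stress: σ'_f = σ'_0 + Δσ = 22.073 + 66 = 88.073 kPa.
Normally consolidated clay, so the full stress increment lies on the virgin compression line:
S_c = C_c·H/(1+e₀)·log₁₀(σ'_f/σ'_0) = 0.22×3.2/(1+0.91)×log₁₀(88.073/22.073)
    = 0.36859 × 0.60098 = 0.2215 m

S_c ≈ 222 mm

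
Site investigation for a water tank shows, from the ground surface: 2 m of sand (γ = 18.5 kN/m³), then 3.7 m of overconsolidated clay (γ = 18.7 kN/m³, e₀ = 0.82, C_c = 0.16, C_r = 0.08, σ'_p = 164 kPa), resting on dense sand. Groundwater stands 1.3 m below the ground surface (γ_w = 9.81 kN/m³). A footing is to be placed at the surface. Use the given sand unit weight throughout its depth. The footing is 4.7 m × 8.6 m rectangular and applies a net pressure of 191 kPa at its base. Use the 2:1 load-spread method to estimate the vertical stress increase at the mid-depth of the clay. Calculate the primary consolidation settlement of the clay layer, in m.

Mid-depth of clay below the ground surface: z = 2 + 3.7/2 = 3.85 m.
Total vertical stress at mid-clay: σ_v = 18.5×2 + 18.7×1.85 = 71.595 kPa.
Pore pressure: u = 9.81×(3.85 − 1.3) = 25.015 kPa.
Initial effective stress: σ'_0 = σ_v − u = 71.595 − 25.015 = 46.58 kPa.
Stress increase at mid-clay by the 2:1 spreading method:
Δσ = qBL/((B+z)(L+z)) = 191×4.7×8.6/((4.7+3.85)(8.6+3.85)) = 72.526 kPa
Final effective stress: σ'_f = 46.58 + 72.526 = 119.11 kPa.
σ'_f = 119.11 ≤ σ'_p = 164 kPa, so the clay remains overconsolidated and only the recompression index applies:
S_c = C_r·H/(1+e₀)·log₁₀(σ'_f/σ'_0) = 0.08×3.7/1.82×log₁₀(119.11/46.58)
    = 0.16264 × 0.40775 = 0.06632 m

S_c ≈ 0.0663 m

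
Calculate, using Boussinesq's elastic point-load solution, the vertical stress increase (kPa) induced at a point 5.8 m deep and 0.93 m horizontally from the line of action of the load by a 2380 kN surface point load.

Boussinesq vertical stress below a point load on an elastic half-space:
Δσ_z = 3P/(2πz²) · [1 + (r/z)²]^(−5/2)
r/z = 0.93/5.8 = 0.16034; [1+(r/z)²]^(−5/2) = 0.93851.
Δσ_z = 3×2380/(2π×5.8²) × 0.93851 = 33.78 × 0.93851 = 31.7 kPa

Δσ_z ≈ 31.7 kPa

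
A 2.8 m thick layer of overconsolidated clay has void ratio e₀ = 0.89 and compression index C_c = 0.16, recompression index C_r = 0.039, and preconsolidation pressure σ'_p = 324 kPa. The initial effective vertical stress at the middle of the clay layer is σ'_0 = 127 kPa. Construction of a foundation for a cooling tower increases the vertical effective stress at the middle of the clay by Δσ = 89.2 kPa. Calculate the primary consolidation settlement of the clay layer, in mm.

Final effective stress: σ'_f = 127 + 89.2 = 216.2 kPa.
σ'_f = 216.2 ≤ σ'_p = 324 kPa, so the clay remains overconsolidated and only the recompression index applies:
S_c = C_r·H/(1+e₀)·log₁₀(σ'_f/σ'_0) = 0.039×2.8/1.89×log₁₀(216.2/127)
    = 0.057779 × 0.23105 = 0.01335 m

S_c ≈ 13.3 mm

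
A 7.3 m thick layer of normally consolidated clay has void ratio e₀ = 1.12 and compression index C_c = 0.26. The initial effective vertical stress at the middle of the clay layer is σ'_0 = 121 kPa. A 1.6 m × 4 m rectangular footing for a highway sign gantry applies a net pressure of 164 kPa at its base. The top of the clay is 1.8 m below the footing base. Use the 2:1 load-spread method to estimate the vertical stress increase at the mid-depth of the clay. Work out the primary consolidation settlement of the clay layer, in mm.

Mid-depth of clay below the footing base: z = 1.8 + 7.3/2 = 5.45 m.
Stress increase at mid-clay by the 2:1 spreading method:
Δσ = qBL/((B+z)(L+z)) = 164×1.6×4/((1.6+5.45)(4+5.45)) = 15.754 kPa
Final effective stress: σ'_f = σ'_0 + Δσ = 121 + 15.754 = 136.75 kPa.
Normally consolidated clay, so the full stress increment lies on the virgin compression line:
S_c = C_c·H/(1+e₀)·log₁₀(σ'_f/σ'_0) = 0.26×7.3/(1+1.12)×log₁₀(136.75/121)
    = 0.89528 × 0.053142 = 0.04758 m

S_c ≈ 47.6 mm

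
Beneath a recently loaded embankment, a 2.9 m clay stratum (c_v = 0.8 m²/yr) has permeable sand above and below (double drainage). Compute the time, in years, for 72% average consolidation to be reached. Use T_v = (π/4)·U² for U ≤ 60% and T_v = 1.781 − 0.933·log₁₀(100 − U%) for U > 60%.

t ≈ 1.13 years

Drainage path length: H_d = H/2 = 1.45 m (double drainage).
U > 60%: T_v = 1.781 − 0.933·log₁₀(100 − 72) = 0.4308.
t = T_v·H_d²/c_v = 0.4308×1.45²/0.8 = 1.132 years.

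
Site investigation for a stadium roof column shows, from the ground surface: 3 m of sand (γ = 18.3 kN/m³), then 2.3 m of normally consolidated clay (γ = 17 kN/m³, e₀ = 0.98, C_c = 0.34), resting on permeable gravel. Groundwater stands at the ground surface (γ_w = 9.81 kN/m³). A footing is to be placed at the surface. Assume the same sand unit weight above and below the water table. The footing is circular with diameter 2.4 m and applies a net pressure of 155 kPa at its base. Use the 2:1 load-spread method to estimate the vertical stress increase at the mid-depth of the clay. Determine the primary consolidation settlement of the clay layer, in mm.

S_c ≈ 82.4 mm

Mid-depth of clay below the ground surface: z = 3 + 2.3/2 = 4.15 m.
Total vertical stress at mid-clay: σ_v = 18.3×3 + 17×1.15 = 74.45 kPa.
Pore pressure: u = 9.81×(4.15 − 0) = 40.712 kPa.
Initial effective stress: σ'_0 = σ_v − u = 74.45 − 40.712 = 33.738 kPa.
Stress increase at mid-clay by the 2:1 spreading method:
Δσ ≈ qD²/(D+z)² = 155×2.4²/(2.4+4.15)² = 20.81 kPa
Final effective stress: σ'_f = σ'_0 + Δσ = 33.738 + 20.81 = 54.548 kPa.
Normally consolidated clay, so the full stress increment lies on the virgin compression line:
S_c = C_c·H/(1+e₀)·log₁₀(σ'_f/σ'_0) = 0.34×2.3/(1+0.98)×log₁₀(54.548/33.738)
    = 0.39495 × 0.20866 = 0.08241 m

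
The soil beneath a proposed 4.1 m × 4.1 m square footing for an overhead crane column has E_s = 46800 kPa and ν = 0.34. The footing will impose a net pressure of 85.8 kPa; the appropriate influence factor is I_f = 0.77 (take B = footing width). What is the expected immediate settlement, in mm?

Immediate (elastic) settlement: S_e = q·B·(1−ν²)/E_s · I_f.
S_e = 85.8 × 4.1 × (1 − 0.34²) / 46800 × 0.77
    = 85.8 × 4.1 × 0.8844 / 46800 × 0.77
    = 0.005119 m = 5.119 mm

S_e ≈ 5.12 mm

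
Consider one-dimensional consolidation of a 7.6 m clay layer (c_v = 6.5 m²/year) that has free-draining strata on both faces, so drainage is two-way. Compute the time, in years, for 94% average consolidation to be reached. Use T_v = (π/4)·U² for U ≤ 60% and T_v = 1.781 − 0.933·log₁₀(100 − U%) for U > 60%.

t ≈ 2.34 years

Drainage path length: H_d = H/2 = 3.8 m (double drainage).
U > 60%: T_v = 1.781 − 0.933·log₁₀(100 − 94) = 1.055.
t = T_v·H_d²/c_v = 1.055×3.8²/6.5 = 2.344 years.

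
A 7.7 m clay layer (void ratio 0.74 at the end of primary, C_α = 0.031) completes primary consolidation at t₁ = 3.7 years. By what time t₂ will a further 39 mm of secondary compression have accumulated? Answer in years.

t₂ ≈ 7.12 years

S_s = C_α·H/(1+e_p)·log₁₀(t₂/t₁) ⇒ log₁₀(t₂/t₁) = S_s·(1+e_p)/(C_α·H).
log₁₀(t₂/t₁) = 0.039 × (1+0.74) / (0.031×7.7) = 0.2843
t₂ = t₁ × 10^0.2843 = 3.7 × 1.924 = 7.12 years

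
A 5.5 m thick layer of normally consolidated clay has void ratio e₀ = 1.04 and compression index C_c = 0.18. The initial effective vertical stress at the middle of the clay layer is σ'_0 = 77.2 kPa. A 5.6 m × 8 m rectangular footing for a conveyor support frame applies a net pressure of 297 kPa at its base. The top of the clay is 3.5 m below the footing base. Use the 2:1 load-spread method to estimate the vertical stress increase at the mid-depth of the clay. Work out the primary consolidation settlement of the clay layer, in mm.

Mid-depth of clay below the footing base: z = 3.5 + 5.5/2 = 6.25 m.
Stress increase at mid-clay by the 2:1 spreading method:
Δσ = qBL/((B+z)(L+z)) = 297×5.6×8/((5.6+6.25)(8+6.25)) = 78.795 kPa
Final effective stress: σ'_f = σ'_0 + Δσ = 77.2 + 78.795 = 156 kPa.
Normally consolidated clay, so the full stress increment lies on the virgin compression line:
S_c = C_c·H/(1+e₀)·log₁₀(σ'_f/σ'_0) = 0.18×5.5/(1+1.04)×log₁₀(156/77.2)
    = 0.48529 × 0.30551 = 0.1483 m

S_c ≈ 148 mm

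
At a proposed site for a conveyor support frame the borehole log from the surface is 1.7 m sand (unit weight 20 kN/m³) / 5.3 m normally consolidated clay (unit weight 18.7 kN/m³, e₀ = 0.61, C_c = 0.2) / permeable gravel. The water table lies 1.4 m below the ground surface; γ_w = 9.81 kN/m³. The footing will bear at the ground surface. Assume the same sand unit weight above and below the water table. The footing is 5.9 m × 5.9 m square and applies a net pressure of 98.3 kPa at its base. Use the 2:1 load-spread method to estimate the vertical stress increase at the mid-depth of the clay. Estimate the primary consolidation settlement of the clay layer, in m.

S_c ≈ 0.134 m

Mid-depth of clay below the ground surface: z = 1.7 + 5.3/2 = 4.35 m.
Total vertical stress at mid-clay: σ_v = 20×1.7 + 18.7×2.65 = 83.555 kPa.
Pore pressure: u = 9.81×(4.35 − 1.4) = 28.94 kPa.
Initial effective stress: σ'_0 = σ_v − u = 83.555 − 28.94 = 54.615 kPa.
Stress increase at mid-clay by the 2:1 spreading method:
Δσ = qBL/((B+z)(L+z)) = 98.3×5.9×5.9/((5.9+4.35)(5.9+4.35)) = 32.569 kPa
Final effective stress: σ'_f = σ'_0 + Δσ = 54.615 + 32.569 = 87.184 kPa.
Normally consolidated clay, so the full stress increment lies on the virgin compression line:
S_c = C_c·H/(1+e₀)·log₁₀(σ'_f/σ'_0) = 0.2×5.3/(1+0.61)×log₁₀(87.184/54.615)
    = 0.65839 × 0.20312 = 0.1337 m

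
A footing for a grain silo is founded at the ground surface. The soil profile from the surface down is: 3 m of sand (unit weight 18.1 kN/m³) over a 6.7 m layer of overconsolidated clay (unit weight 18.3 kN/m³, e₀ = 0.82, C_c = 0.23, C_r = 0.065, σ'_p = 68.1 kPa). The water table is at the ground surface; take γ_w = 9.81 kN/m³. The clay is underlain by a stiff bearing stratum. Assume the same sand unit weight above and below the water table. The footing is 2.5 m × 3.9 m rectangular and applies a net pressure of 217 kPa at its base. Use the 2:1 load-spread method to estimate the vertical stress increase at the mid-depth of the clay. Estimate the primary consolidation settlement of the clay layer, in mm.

S_c ≈ 68.9 mm

Mid-depth of clay below the ground surface: z = 3 + 6.7/2 = 6.35 m.
Total vertical stress at mid-clay: σ_v = 18.1×3 + 18.3×3.35 = 115.61 kPa.
Pore pressure: u = 9.81×(6.35 − 0) = 62.294 kPa.
Initial effective stress: σ'_0 = σ_v − u = 115.61 − 62.294 = 53.316 kPa.
Stress increase at mid-clay by the 2:1 spreading method:
Δσ = qBL/((B+z)(L+z)) = 217×2.5×3.9/((2.5+6.35)(3.9+6.35)) = 23.324 kPa
Final effective stress: σ'_f = 53.316 + 23.324 = 76.64 kPa.
σ'_f = 76.64 > σ'_p = 68.1 kPa, so the stress path crosses the preconsolidation pressure — recompression up to σ'_p, then virgin compression beyond:
S_c = H/(1+e₀)·[C_r·log₁₀(σ'_p/σ'_0) + C_c·log₁₀(σ'_f/σ'_p)]
    = 6.7/1.82 × [0.065×log₁₀(68.1/53.316) + 0.23×log₁₀(76.64/68.1)]
    = 3.6813 × [0.0069088 + 0.011801] = 0.06888 m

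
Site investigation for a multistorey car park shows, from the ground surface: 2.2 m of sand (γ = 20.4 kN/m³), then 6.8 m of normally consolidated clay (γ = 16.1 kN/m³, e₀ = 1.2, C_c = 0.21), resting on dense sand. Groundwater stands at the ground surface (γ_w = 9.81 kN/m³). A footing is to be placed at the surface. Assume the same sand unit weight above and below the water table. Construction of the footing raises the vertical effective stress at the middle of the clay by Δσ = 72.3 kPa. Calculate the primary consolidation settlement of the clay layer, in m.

Mid-depth of clay below the ground surface: z = 2.2 + 6.8/2 = 5.6 m.
Total vertical stress at mid-clay: σ_v = 20.4×2.2 + 16.1×3.4 = 99.62 kPa.
Pore pressure: u = 9.81×(5.6 − 0) = 54.936 kPa.
Initial effective stress: σ'_0 = σ_v − u = 99.62 − 54.936 = 44.684 kPa.
Final effective stress: σ'_f = σ'_0 + Δσ = 44.684 + 72.3 = 116.98 kPa.
Normally consolidated clay, so the full stress increment lies on the virgin compression line:
S_c = C_c·H/(1+e₀)·log₁₀(σ'_f/σ'_0) = 0.21×6.8/(1+1.2)×log₁₀(116.98/44.684)
    = 0.64909 × 0.41796 = 0.2713 m

S_c ≈ 0.271 m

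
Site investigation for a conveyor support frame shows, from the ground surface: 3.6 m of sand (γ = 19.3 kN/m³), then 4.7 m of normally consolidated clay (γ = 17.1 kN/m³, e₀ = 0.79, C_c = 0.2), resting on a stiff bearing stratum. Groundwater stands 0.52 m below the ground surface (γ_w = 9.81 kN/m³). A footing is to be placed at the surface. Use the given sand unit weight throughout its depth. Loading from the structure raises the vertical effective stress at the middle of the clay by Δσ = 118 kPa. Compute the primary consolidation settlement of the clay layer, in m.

S_c ≈ 0.257 m

Mid-depth of clay below the ground surface: z = 3.6 + 4.7/2 = 5.95 m.
Total vertical stress at mid-clay: σ_v = 19.3×3.6 + 17.1×2.35 = 109.67 kPa.
Pore pressure: u = 9.81×(5.95 − 0.52) = 53.268 kPa.
Initial effective stress: σ'_0 = σ_v − u = 109.67 − 53.268 = 56.402 kPa.
Final effective stress: σ'_f = σ'_0 + Δσ = 56.402 + 118 = 174.4 kPa.
Normally consolidated clay, so the full stress increment lies on the virgin compression line:
S_c = C_c·H/(1+e₀)·log₁₀(σ'_f/σ'_0) = 0.2×4.7/(1+0.79)×log₁₀(174.4/56.402)
    = 0.52514 × 0.49025 = 0.2574 m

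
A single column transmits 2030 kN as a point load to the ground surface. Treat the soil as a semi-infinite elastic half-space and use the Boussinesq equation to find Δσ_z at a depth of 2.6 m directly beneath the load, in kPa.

Boussinesq vertical stress below a point load on an elastic half-space:
Δσ_z = 3P/(2πz²) · [1 + (r/z)²]^(−5/2)
r/z = 0/2.6 = 0; [1+(r/z)²]^(−5/2) = 1.
Δσ_z = 3×2030/(2π×2.6²) × 1 = 143.38 × 1 = 143.4 kPa

Δσ_z ≈ 143 kPa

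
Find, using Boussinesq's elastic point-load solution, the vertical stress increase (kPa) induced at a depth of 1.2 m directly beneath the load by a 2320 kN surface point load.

Δσ_z ≈ 769 kPa

Boussinesq vertical stress below a point load on an elastic half-space:
Δσ_z = 3P/(2πz²) · [1 + (r/z)²]^(−5/2)
r/z = 0/1.2 = 0; [1+(r/z)²]^(−5/2) = 1.
Δσ_z = 3×2320/(2π×1.2²) × 1 = 769.25 × 1 = 769.2 kPa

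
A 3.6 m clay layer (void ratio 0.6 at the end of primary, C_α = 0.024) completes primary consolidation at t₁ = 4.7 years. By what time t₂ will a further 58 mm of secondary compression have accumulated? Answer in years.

t₂ ≈ 55.7 years

S_s = C_α·H/(1+e_p)·log₁₀(t₂/t₁) ⇒ log₁₀(t₂/t₁) = S_s·(1+e_p)/(C_α·H).
log₁₀(t₂/t₁) = 0.058 × (1+0.6) / (0.024×3.6) = 1.074
t₂ = t₁ × 10^1.074 = 4.7 × 11.86 = 55.74 years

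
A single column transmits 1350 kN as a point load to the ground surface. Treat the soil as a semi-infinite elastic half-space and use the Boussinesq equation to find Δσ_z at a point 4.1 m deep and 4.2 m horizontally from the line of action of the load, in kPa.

Δσ_z ≈ 6.38 kPa

Boussinesq vertical stress below a point load on an elastic half-space:
Δσ_z = 3P/(2πz²) · [1 + (r/z)²]^(−5/2)
r/z = 4.2/4.1 = 1.0244; [1+(r/z)²]^(−5/2) = 0.16632.
Δσ_z = 3×1350/(2π×4.1²) × 0.16632 = 38.345 × 0.16632 = 6.378 kPa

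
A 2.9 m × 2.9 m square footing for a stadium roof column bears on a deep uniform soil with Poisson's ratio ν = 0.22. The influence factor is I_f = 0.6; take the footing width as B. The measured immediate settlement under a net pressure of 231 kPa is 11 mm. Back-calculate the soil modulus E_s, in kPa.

S_e = q·B·(1−ν²)/E_s · I_f  ⇒  E_s = q·B·(1−ν²)·I_f / S_e.
E_s = 231 × 2.9 × 0.9516 × 0.6 / 0.011 = 34770 kPa

E_s ≈ 34800 kPa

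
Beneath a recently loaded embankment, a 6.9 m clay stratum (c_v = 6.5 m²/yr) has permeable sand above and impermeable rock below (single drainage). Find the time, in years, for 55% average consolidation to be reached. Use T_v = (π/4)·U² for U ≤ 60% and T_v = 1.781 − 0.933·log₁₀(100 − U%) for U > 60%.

Drainage path length: H_d = H = 6.9 m (single drainage).
U ≤ 60%: T_v = (π/4)·U² = (π/4)×0.55² = 0.23758.
t = T_v·H_d²/c_v = 0.23758×6.9²/6.5 = 1.74 years.

t ≈ 1.74 years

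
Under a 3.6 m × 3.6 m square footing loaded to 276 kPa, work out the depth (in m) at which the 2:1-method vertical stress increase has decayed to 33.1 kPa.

z ≈ 6.8 m

2:1 spreading — at depth z the loaded area has grown by z in each plan dimension:
qB²/(B+z)² = Δσ_z ⇒ z = B(√(q/Δσ_z) − 1) = 3.6×(√(276/33.1) − 1) = 6.795 m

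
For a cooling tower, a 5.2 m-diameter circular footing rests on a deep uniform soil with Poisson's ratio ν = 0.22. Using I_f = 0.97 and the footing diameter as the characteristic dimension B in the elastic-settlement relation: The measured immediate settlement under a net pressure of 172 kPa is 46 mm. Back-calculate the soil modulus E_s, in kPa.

E_s ≈ 17900 kPa

S_e = q·B·(1−ν²)/E_s · I_f  ⇒  E_s = q·B·(1−ν²)·I_f / S_e.
E_s = 172 × 5.2 × 0.9516 × 0.97 / 0.046 = 17950 kPa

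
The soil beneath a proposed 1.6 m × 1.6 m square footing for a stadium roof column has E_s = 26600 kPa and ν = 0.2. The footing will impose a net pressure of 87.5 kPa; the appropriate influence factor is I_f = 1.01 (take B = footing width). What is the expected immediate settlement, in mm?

Immediate (elastic) settlement: S_e = q·B·(1−ν²)/E_s · I_f.
S_e = 87.5 × 1.6 × (1 − 0.2²) / 26600 × 1.01
    = 87.5 × 1.6 × 0.96 / 26600 × 1.01
    = 0.005103 m = 5.103 mm

S_e ≈ 5.1 mm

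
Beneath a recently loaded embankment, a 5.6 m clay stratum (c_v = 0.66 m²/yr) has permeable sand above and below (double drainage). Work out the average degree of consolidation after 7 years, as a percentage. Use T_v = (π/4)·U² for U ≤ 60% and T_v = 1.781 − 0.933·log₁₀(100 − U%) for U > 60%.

U ≈ 81.1 %

Drainage path length: H_d = H/2 = 2.8 m (double drainage).
T_v = c_v·t/H_d² = 0.66×7/2.8² = 0.58929.
T_v = 0.58929 corresponds to the U > 60% branch:
U = 1 − 10^((1.781 − T_v)/0.933)/100 = 0.8106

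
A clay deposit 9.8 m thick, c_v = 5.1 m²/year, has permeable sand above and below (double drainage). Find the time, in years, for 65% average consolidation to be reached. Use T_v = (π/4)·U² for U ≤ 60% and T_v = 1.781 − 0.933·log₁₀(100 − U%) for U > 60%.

Drainage path length: H_d = H/2 = 4.9 m (double drainage).
U > 60%: T_v = 1.781 − 0.933·log₁₀(100 − 65) = 0.34038.
t = T_v·H_d²/c_v = 0.34038×4.9²/5.1 = 1.602 years.

t ≈ 1.6 years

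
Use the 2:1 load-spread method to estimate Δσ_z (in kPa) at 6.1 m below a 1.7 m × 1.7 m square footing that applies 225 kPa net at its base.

Δσ_z ≈ 10.7 kPa

By the 2:1 method the load spreads at 1 horizontal : 2 vertical, so at depth z the loaded area has grown by z in each plan dimension:
Δσ = qBL/((B+z)(L+z)) = 225×1.7×1.7/((1.7+6.1)(1.7+6.1)) = 10.688 kPa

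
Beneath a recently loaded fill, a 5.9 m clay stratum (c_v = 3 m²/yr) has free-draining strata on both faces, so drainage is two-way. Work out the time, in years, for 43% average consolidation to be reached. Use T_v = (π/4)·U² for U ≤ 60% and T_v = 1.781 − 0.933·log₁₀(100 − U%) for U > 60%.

t ≈ 0.421 years

Drainage path length: H_d = H/2 = 2.95 m (double drainage).
U ≤ 60%: T_v = (π/4)·U² = (π/4)×0.43² = 0.14522.
t = T_v·H_d²/c_v = 0.14522×2.95²/3 = 0.4213 years.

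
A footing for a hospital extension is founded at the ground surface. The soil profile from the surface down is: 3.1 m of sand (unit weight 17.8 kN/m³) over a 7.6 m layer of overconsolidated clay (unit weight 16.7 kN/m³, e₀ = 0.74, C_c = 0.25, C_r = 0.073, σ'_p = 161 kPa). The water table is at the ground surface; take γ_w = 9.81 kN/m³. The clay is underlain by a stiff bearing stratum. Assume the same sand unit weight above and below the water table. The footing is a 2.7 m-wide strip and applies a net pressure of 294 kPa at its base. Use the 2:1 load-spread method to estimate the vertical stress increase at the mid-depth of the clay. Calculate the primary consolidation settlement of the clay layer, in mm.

Mid-depth of clay below the ground surface: z = 3.1 + 7.6/2 = 6.9 m.
Total vertical stress at mid-clay: σ_v = 17.8×3.1 + 16.7×3.8 = 118.64 kPa.
Pore pressure: u = 9.81×(6.9 − 0) = 67.689 kPa.
Initial effective stress: σ'_0 = σ_v − u = 118.64 − 67.689 = 50.951 kPa.
Stress increase at mid-clay by the 2:1 spreading method:
Δσ = qB/(B+z) = 294×2.7/(2.7+6.9) = 82.688 kPa
Final effective stress: σ'_f = 50.951 + 82.688 = 133.64 kPa.
σ'_f = 133.64 ≤ σ'_p = 161 kPa, so the clay remains overconsolidated and only the recompression index applies:
S_c = C_r·H/(1+e₀)·log₁₀(σ'_f/σ'_0) = 0.073×7.6/1.74×log₁₀(133.64/50.951)
    = 0.31885 × 0.41878 = 0.1335 m

S_c ≈ 134 mm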